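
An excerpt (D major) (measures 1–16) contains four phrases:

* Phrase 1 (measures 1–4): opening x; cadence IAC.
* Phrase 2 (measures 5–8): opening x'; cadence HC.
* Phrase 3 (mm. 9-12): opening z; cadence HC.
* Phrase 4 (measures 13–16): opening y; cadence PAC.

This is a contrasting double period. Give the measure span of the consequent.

measures 9–16

In a double period the first pair of phrases (ending half cadence) is the large antecedent and the second pair (ending perfect authentic cadence) is the large consequent; the consequent is measures 9–16.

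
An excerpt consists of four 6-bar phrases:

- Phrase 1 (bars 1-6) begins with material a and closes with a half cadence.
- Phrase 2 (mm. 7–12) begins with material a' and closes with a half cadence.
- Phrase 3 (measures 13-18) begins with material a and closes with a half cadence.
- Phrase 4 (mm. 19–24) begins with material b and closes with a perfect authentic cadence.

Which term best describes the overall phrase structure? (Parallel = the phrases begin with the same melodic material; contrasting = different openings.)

Four phrases in two halves: the first half (mm. 1-12) ends with a half cadence, the second (mm. 13-24) with a perfect authentic cadence — a large antecedent–consequent pair, i.e. a double period.
Phrase 3 begins with the same material as phrase 1, making it parallel.

parallel double period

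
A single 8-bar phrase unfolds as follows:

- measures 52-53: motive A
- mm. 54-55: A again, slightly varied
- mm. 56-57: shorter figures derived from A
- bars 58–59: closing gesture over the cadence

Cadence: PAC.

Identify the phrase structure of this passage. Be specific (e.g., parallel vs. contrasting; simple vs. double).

sentence

Basic idea (mm. 52–53) + its repetition (mm. 54–55) form the presentation; fragmentation and cadence (mm. 56–59) form the continuation — the 8-bar whole is a sentence.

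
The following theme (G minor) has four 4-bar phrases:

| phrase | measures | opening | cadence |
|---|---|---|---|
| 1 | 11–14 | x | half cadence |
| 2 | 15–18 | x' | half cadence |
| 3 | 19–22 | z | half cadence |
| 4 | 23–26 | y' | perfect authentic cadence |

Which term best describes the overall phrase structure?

contrasting double period

Four phrases in two halves: the first half (bars 11–18) ends with a half cadence, the second (mm. 19–26) with a perfect authentic cadence — a large antecedent–consequent pair, i.e. a double period.
Phrase 3 begins with different material from phrase 1, making it contrasting.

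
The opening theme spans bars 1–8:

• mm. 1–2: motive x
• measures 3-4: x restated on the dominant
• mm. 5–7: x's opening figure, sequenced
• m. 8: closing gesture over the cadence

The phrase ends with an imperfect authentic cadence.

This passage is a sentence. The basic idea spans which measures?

measures 1–2

The presentation of a sentence is the basic idea (mm. 1–2) plus its repetition (bars 3–4); the basic idea is therefore bars 1–2.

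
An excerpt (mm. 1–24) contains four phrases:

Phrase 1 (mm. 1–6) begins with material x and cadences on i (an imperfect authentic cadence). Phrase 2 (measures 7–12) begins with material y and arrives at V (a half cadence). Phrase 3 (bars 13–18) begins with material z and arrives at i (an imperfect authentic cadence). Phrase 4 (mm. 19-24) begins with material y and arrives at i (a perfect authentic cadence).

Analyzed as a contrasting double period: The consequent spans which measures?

In a double period the four phrases pair into a large antecedent (phrases 1–2, ending half cadence) and a large consequent (phrases 3–4, ending perfect authentic cadence). The consequent spans mm. 13-24.

measures 13–24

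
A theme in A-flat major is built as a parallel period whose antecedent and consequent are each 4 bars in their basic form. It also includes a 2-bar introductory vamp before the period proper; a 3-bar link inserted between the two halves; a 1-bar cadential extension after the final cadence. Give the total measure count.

14 measures

Basic parallel period: 4 + 4 = 8 bars.
8 (basic form) + 2 (introduction) + 3 (link) + 1 (cadential extension) = 14.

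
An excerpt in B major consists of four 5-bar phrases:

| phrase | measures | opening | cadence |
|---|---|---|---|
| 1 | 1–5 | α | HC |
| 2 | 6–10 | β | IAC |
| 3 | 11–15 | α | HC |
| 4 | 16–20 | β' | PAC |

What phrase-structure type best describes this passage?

Four phrases in two halves: the first half (mm. 1–10) ends with an imperfect authentic cadence, the second (bars 11–20) with a perfect authentic cadence — a large antecedent–consequent pair, i.e. a double period.
Phrase 3 begins with the same material as phrase 1, making it parallel.

parallel double period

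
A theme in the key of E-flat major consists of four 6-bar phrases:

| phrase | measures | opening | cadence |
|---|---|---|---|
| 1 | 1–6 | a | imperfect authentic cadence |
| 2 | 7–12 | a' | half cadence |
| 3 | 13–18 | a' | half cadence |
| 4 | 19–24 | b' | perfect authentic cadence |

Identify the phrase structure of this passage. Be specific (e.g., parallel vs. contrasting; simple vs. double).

Four phrases in two halves: the first half (measures 1-12) ends with a half cadence, the second (measures 13-24) with a perfect authentic cadence — a large antecedent–consequent pair, i.e. a double period.
Phrase 3 begins with the same material as phrase 1, making it parallel.

parallel double period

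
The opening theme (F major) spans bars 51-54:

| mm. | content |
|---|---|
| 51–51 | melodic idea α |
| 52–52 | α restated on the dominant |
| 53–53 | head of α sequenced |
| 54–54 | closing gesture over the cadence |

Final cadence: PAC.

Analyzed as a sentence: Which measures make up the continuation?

measures 53–54

After the presentation (mm. 51–52), the continuation covers the fragmentation through the cadence: mm. 53–54.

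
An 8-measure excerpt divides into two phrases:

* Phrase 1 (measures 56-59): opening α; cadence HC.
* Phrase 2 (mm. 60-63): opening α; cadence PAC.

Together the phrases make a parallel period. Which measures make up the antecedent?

The phrase ending with the weaker cadence (half cadence) is the antecedent; the one ending more conclusively (perfect authentic cadence) is the consequent. The antecedent is measures 56–59.

measures 56–59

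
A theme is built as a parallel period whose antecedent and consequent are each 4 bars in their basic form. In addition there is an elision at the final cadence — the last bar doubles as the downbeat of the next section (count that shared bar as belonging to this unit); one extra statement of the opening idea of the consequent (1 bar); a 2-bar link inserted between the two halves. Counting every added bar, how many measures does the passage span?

Basic parallel period: 4 + 4 = 8 bars.
8 (basic form) + 1 (extra statement) + 2 (link) = 11.
The elision shares a bar with the next section but does not change this unit's count.

11 measures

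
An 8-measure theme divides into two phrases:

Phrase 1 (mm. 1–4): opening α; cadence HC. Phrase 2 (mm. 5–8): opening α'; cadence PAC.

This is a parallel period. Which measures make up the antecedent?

The phrase ending with the weaker cadence (half cadence) is the antecedent; the one ending more conclusively (perfect authentic cadence) is the consequent. The antecedent is measures 1–4.

measures 1–4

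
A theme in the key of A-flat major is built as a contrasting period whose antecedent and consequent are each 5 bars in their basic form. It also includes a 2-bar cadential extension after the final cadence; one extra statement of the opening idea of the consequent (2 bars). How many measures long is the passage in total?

Basic contrasting period: 5 + 5 = 10 bars.
10 (basic form) + 2 (cadential extension) + 2 (extra statement) = 14.

14 measures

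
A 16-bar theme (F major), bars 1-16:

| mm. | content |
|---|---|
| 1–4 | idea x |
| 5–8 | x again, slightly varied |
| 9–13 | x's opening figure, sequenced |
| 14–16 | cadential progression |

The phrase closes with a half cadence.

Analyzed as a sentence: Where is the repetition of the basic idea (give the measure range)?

measures 5–8

The presentation of a sentence is the basic idea (measures 1–4) plus its repetition (mm. 5-8); the repetition of the basic idea is therefore mm. 5-8.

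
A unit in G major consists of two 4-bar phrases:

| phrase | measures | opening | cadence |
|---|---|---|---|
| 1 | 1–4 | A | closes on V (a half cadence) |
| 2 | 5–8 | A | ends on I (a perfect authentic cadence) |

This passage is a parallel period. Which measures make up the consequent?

measures 5–8

The antecedent is the phrase ending with the weaker cadence (half cadence, phrase 1) and the consequent the one ending more conclusively (perfect authentic cadence, phrase 2); the consequent is mm. 5-8.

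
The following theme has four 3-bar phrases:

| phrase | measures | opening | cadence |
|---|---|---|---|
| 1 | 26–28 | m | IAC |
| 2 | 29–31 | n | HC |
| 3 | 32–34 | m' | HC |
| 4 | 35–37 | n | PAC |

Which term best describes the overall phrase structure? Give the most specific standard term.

Four phrases in two halves: the first half (measures 26–31) ends with a half cadence, the second (bars 32–37) with a perfect authentic cadence — a large antecedent–consequent pair, i.e. a double period.
Phrase 3 begins with the same material as phrase 1, making it parallel.

parallel double period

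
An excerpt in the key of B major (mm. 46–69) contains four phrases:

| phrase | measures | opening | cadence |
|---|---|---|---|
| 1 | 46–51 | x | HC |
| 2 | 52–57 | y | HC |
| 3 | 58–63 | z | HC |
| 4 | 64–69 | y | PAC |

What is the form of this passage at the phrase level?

contrasting double period

Four phrases in two halves: the first half (measures 46–57) ends with a half cadence, the second (bars 58–69) with a perfect authentic cadence — a large antecedent–consequent pair, i.e. a double period.
Phrase 3 begins with different material from phrase 1, making it contrasting.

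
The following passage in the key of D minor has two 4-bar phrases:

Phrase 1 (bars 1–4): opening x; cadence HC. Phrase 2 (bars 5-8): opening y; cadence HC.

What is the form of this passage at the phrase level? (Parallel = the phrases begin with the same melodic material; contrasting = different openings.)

phrase group

The second phrase closes with a half cadence, which is not stronger than the first phrase's half cadence; without a weak→strong cadential pair there is no antecedent–consequent relationship, so this is a phrase group rather than a period.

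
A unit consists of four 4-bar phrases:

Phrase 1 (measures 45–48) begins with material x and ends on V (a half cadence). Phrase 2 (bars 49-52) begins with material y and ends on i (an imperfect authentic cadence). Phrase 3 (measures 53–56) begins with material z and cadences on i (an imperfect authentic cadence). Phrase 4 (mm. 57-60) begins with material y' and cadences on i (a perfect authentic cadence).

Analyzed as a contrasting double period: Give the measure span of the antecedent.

In a double period the four phrases pair into a large antecedent (phrases 1–2, ending imperfect authentic cadence) and a large consequent (phrases 3–4, ending perfect authentic cadence). The antecedent spans measures 45–52.

measures 45–52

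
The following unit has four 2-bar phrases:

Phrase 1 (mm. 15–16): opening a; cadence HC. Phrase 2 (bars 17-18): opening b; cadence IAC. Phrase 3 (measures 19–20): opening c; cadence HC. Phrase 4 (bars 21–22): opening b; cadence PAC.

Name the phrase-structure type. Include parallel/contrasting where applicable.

contrasting double period

Four phrases in two halves: the first half (mm. 15-18) ends with an imperfect authentic cadence, the second (mm. 19–22) with a perfect authentic cadence — a large antecedent–consequent pair, i.e. a double period.
Phrase 3 begins with different material from phrase 1, making it contrasting.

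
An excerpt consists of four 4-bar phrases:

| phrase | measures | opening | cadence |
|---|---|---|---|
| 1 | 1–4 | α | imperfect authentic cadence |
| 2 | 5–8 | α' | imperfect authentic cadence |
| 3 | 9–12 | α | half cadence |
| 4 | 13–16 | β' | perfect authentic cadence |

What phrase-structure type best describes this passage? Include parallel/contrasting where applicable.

parallel double period

Four phrases in two halves: the first half (measures 1–8) ends with an imperfect authentic cadence, the second (mm. 9–16) with a perfect authentic cadence — a large antecedent–consequent pair, i.e. a double period.
Phrase 3 begins with the same material as phrase 1, making it parallel.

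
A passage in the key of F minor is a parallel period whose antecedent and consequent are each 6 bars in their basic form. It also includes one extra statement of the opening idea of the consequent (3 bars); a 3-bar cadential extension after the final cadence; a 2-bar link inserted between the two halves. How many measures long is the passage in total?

Basic parallel period: 6 + 6 = 12 bars.
12 (basic form) + 3 (extra statement) + 3 (cadential extension) + 2 (link) = 20.

20 measures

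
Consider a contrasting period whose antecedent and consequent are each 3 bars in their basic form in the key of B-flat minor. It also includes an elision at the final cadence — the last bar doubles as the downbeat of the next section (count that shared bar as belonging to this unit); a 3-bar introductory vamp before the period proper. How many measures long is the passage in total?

Basic contrasting period: 3 + 3 = 6 bars.
6 (basic form) + 3 (introduction) = 9.
The elision shares a bar with the next section but does not change this unit's count.

9 measures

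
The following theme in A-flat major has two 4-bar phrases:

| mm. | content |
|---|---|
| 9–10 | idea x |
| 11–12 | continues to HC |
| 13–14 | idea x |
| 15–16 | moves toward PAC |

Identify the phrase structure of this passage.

parallel period

Phrase 1 ends with a half cadence (weaker) and phrase 2 with a perfect authentic cadence (stronger): antecedent + consequent = a period.
The two phrases open with the same material (x / x), so the period is parallel.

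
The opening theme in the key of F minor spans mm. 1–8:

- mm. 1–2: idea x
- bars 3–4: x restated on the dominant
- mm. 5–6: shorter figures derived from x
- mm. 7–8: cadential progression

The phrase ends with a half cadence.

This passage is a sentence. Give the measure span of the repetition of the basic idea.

The presentation of a sentence is the basic idea (bars 1-2) plus its repetition (bars 3–4); the repetition of the basic idea is therefore mm. 3-4.

measures 3–4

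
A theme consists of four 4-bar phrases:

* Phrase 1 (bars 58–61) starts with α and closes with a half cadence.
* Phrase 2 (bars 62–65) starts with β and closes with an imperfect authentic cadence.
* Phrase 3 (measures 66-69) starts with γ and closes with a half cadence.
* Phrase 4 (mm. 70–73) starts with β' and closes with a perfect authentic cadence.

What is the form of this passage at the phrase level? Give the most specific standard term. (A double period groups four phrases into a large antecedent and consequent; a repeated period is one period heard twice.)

contrasting double period

Four phrases in two halves: the first half (bars 58-65) ends with an imperfect authentic cadence, the second (measures 66–73) with a perfect authentic cadence — a large antecedent–consequent pair, i.e. a double period.
Phrase 3 begins with different material from phrase 1, making it contrasting.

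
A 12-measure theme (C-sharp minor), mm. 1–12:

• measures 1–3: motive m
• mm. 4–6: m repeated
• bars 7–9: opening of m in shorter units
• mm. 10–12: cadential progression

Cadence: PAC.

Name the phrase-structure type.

sentence

Basic idea (mm. 1–3) + its repetition (mm. 4–6) form the presentation; fragmentation and cadence (mm. 7–12) form the continuation — the 12-bar whole is a sentence.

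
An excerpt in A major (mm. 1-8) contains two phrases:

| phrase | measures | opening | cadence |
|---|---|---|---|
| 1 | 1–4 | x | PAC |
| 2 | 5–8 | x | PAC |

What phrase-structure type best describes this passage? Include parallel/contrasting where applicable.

repeated phrase

Both phrases have the same opening (x) and the same cadence (perfect authentic cadence): the second is a restatement, not a consequent, so this is a repeated phrase rather than a period.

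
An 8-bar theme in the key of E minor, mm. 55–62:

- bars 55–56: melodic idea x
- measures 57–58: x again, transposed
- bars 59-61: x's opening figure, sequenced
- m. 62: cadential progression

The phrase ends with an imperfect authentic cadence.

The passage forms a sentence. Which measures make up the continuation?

After the presentation (measures 55-58), the continuation covers the fragmentation through the cadence: bars 59–62.

measures 59–62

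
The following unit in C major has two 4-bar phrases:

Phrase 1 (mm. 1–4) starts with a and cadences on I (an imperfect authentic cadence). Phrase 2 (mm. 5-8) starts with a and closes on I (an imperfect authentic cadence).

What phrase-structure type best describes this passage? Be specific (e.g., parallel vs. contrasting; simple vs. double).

Both phrases have the same opening (a) and the same cadence (imperfect authentic cadence): the second is a restatement, not a consequent, so this is a repeated phrase rather than a period.

repeated phrase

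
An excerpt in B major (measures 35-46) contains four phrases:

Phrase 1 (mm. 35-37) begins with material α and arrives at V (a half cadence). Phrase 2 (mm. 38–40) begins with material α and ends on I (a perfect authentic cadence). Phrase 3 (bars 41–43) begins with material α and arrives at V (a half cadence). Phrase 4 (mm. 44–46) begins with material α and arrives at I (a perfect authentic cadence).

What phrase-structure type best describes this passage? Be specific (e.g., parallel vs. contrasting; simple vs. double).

repeated period

The cadence pattern HC–PAC–HC–PAC is weak–strong twice, and phrases 3–4 restate phrases 1–2: a period heard twice, not a double period (which would end weakly at phrase 2).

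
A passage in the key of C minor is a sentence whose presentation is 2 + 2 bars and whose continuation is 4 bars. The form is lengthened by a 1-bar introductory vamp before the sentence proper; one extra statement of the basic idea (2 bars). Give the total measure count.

Basic sentence: 2 + 2 + 4 = 8 bars.
8 (basic form) + 1 (introduction) + 2 (extra statement) = 11.

11 measures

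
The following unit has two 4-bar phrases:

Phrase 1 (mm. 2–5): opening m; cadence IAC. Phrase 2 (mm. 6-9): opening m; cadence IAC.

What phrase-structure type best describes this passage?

Both phrases have the same opening (m) and the same cadence (imperfect authentic cadence): the second is a restatement, not a consequent, so this is a repeated phrase rather than a period.

repeated phrase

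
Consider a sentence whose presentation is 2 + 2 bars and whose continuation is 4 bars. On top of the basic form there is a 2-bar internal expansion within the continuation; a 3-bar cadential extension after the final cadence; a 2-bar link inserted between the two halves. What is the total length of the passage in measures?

Basic sentence: 2 + 2 + 4 = 8 bars.
8 (basic form) + 2 (internal expansion) + 3 (cadential extension) + 2 (link) = 15.

15 measures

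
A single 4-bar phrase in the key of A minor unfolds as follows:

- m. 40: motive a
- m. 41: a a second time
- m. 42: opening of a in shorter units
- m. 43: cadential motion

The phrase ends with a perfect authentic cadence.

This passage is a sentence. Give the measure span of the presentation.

measures 40–41

The presentation of a sentence is the basic idea (m. 40) plus its repetition (measure 41); the presentation is therefore measures 40-41.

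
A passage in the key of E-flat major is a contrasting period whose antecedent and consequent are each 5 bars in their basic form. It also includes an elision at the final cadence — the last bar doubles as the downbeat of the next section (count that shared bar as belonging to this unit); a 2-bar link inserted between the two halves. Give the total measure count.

Basic contrasting period: 5 + 5 = 10 bars.
10 (basic form) + 2 (link) = 12.
The elision shares a bar with the next section but does not change this unit's count.

12 measures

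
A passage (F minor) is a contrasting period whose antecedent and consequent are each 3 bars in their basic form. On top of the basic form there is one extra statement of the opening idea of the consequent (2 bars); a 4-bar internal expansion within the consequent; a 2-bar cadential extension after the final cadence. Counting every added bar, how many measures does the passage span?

Basic contrasting period: 3 + 3 = 6 bars.
6 (basic form) + 2 (extra statement) + 4 (internal expansion) + 2 (cadential extension) = 14.

14 measures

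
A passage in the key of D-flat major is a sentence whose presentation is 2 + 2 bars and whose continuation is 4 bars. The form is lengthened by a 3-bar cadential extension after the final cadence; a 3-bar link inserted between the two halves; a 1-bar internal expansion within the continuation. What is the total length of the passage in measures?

Basic sentence: 2 + 2 + 4 = 8 bars.
8 (basic form) + 3 (cadential extension) + 3 (link) + 1 (internal expansion) = 15.

15 measures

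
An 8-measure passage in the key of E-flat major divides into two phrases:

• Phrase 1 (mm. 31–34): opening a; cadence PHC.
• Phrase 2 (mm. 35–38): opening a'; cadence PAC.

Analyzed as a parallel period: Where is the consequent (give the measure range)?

The antecedent is the phrase ending with the weaker cadence (Phrygian half cadence, phrase 1) and the consequent the one ending more conclusively (perfect authentic cadence, phrase 2); the consequent is measures 35–38.

measures 35–38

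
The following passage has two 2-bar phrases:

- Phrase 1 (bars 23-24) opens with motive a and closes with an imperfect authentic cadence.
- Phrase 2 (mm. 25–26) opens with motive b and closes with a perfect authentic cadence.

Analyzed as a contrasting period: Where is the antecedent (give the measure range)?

measures 23–24

The antecedent is the phrase ending with the weaker cadence (imperfect authentic cadence, phrase 1) and the consequent the one ending more conclusively (perfect authentic cadence, phrase 2); the antecedent is mm. 23-24.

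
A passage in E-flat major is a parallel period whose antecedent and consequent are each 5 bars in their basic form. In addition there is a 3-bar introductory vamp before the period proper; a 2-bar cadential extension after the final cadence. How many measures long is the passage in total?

15 measures

Basic parallel period: 5 + 5 = 10 bars.
10 (basic form) + 3 (introduction) + 2 (cadential extension) = 15.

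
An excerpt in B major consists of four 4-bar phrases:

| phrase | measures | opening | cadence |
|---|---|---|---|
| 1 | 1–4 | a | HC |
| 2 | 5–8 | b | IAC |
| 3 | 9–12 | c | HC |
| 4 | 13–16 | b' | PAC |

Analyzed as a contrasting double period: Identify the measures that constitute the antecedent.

In a double period the four phrases pair into a large antecedent (phrases 1–2, ending imperfect authentic cadence) and a large consequent (phrases 3–4, ending perfect authentic cadence). The antecedent spans mm. 1-8.

measures 1–8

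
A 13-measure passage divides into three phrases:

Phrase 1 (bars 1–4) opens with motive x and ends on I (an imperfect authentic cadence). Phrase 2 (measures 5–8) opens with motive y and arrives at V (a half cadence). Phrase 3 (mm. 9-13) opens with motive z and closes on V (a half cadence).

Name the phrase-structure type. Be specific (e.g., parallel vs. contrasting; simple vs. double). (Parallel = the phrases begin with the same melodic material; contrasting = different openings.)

The final phrase closes with a half cadence, which is not stronger than the preceding half cadence; the 3 phrases lack an overall antecedent–consequent design and so form a phrase group.

phrase group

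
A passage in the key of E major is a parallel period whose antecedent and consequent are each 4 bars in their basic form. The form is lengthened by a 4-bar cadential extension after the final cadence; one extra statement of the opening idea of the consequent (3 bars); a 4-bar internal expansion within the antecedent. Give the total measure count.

19 measures

Basic parallel period: 4 + 4 = 8 bars.
8 (basic form) + 4 (cadential extension) + 3 (extra statement) + 4 (internal expansion) = 19.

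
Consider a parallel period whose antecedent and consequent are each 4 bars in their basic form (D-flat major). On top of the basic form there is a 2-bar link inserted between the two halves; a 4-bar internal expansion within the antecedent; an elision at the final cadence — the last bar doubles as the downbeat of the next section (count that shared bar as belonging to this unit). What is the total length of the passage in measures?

Basic parallel period: 4 + 4 = 8 bars.
8 (basic form) + 2 (link) + 4 (internal expansion) = 14.
The elision shares a bar with the next section but does not change this unit's count.

14 measures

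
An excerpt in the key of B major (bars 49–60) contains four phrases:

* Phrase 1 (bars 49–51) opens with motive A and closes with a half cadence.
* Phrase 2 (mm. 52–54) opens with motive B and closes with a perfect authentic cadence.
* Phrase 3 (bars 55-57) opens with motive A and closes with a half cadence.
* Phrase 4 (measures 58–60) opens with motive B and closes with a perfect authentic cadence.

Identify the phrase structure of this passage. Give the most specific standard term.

repeated period

The cadence pattern HC–PAC–HC–PAC is weak–strong twice, and phrases 3–4 restate phrases 1–2: a period heard twice, not a double period (which would end weakly at phrase 2).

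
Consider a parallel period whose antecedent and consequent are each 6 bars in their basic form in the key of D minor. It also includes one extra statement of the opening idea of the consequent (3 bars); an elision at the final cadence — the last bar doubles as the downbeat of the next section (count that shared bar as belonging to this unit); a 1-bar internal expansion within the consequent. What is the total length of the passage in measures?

Basic parallel period: 6 + 6 = 12 bars.
12 (basic form) + 3 (extra statement) + 1 (internal expansion) = 16.
The elision shares a bar with the next section but does not change this unit's count.

16 measures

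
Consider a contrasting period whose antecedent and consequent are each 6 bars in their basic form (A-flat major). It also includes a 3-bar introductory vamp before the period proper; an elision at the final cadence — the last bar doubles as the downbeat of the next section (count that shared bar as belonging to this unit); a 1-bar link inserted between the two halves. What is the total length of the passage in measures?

16 measures

Basic contrasting period: 6 + 6 = 12 bars.
12 (basic form) + 3 (introduction) + 1 (link) = 16.
The elision shares a bar with the next section but does not change this unit's count.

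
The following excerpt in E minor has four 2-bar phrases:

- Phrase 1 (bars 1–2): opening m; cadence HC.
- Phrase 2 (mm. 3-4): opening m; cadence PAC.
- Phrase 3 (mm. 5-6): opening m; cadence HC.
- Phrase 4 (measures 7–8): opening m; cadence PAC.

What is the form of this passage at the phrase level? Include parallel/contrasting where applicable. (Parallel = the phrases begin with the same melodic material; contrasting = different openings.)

repeated period

The cadence pattern HC–PAC–HC–PAC is weak–strong twice, and phrases 3–4 restate phrases 1–2: a period heard twice, not a double period (which would end weakly at phrase 2).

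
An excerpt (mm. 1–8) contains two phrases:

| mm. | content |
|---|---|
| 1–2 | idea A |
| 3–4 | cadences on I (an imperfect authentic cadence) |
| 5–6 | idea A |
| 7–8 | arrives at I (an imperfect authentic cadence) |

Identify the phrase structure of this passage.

Both phrases have the same opening (A) and the same cadence (imperfect authentic cadence): the second is a restatement, not a consequent, so this is a repeated phrase rather than a period.

repeated phrase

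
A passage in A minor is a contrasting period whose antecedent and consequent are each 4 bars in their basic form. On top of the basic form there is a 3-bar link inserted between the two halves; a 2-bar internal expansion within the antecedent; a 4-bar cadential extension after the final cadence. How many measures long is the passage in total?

17 measures

Basic contrasting period: 4 + 4 = 8 bars.
8 (basic form) + 3 (link) + 2 (internal expansion) + 4 (cadential extension) = 17.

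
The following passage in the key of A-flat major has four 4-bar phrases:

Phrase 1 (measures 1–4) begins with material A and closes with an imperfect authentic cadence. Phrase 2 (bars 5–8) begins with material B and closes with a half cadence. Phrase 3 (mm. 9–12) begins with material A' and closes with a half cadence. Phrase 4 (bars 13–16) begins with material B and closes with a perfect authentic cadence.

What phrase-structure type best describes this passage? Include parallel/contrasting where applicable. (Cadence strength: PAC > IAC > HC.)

parallel double period

Four phrases in two halves: the first half (mm. 1–8) ends with a half cadence, the second (measures 9–16) with a perfect authentic cadence — a large antecedent–consequent pair, i.e. a double period.
Phrase 3 begins with the same material as phrase 1, making it parallel.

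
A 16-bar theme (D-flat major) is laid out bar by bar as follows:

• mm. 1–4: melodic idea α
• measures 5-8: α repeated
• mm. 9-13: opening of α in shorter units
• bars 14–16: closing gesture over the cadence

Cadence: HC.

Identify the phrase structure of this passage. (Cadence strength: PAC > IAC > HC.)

sentence

Basic idea (measures 1–4) + its repetition (measures 5-8) form the presentation; fragmentation and cadence (mm. 9–16) form the continuation — the 16-bar whole is a sentence.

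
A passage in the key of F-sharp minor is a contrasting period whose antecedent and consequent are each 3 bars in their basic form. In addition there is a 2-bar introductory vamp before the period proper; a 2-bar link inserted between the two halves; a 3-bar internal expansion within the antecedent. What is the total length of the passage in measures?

Basic contrasting period: 3 + 3 = 6 bars.
6 (basic form) + 2 (introduction) + 2 (link) + 3 (internal expansion) = 13.

13 measures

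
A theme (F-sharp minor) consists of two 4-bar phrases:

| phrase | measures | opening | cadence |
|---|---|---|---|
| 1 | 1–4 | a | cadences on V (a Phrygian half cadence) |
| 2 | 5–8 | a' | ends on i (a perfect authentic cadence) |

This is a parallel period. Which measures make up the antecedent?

measures 1–4

The phrase ending with the weaker cadence (Phrygian half cadence) is the antecedent; the one ending more conclusively (perfect authentic cadence) is the consequent. The antecedent is measures 1–4.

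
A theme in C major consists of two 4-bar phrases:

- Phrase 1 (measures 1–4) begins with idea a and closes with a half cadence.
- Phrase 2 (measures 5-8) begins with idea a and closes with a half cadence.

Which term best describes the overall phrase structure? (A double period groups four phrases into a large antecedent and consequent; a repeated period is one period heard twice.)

repeated phrase

Both phrases have the same opening (a) and the same cadence (half cadence): the second is a restatement, not a consequent, so this is a repeated phrase rather than a period.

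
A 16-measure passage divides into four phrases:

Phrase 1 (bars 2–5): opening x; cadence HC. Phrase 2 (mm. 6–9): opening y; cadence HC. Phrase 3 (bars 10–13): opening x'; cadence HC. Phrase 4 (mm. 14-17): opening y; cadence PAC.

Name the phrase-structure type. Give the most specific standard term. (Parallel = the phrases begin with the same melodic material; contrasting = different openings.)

Four phrases in two halves: the first half (bars 2–9) ends with a half cadence, the second (measures 10–17) with a perfect authentic cadence — a large antecedent–consequent pair, i.e. a double period.
Phrase 3 begins with the same material as phrase 1, making it parallel.

parallel double period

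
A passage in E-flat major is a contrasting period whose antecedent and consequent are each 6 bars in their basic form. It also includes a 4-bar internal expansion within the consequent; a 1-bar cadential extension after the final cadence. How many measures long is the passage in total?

Basic contrasting period: 6 + 6 = 12 bars.
12 (basic form) + 4 (internal expansion) + 1 (cadential extension) = 17.

17 measures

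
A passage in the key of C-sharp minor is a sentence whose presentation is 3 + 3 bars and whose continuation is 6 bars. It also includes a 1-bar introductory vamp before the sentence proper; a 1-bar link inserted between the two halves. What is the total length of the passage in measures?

Basic sentence: 3 + 3 + 6 = 12 bars.
12 (basic form) + 1 (introduction) + 1 (link) = 14.

14 measures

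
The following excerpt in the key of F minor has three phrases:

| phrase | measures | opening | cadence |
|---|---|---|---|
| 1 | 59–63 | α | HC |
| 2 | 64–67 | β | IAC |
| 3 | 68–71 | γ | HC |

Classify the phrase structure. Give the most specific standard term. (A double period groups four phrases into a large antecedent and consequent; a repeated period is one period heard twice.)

The final phrase closes with a half cadence, which is not stronger than the preceding imperfect authentic cadence; the 3 phrases lack an overall antecedent–consequent design and so form a phrase group.

phrase group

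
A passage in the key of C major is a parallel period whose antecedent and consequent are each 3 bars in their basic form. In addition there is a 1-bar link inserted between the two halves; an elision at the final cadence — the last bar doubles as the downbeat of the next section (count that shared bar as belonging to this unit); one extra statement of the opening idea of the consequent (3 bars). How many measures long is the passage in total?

10 measures

Basic parallel period: 3 + 3 = 6 bars.
6 (basic form) + 1 (link) + 3 (extra statement) = 10.
The elision shares a bar with the next section but does not change this unit's count.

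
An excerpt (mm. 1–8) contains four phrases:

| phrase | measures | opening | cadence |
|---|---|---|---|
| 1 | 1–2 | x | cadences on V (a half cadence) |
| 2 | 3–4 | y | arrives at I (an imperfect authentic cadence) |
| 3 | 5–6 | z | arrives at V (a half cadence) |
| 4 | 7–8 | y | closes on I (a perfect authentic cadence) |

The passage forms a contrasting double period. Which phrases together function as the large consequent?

In a double period the first pair of phrases (ending imperfect authentic cadence) is the large antecedent and the second pair (ending perfect authentic cadence) is the large consequent; the consequent is phrases 3 and 4.

phrases 3 and 4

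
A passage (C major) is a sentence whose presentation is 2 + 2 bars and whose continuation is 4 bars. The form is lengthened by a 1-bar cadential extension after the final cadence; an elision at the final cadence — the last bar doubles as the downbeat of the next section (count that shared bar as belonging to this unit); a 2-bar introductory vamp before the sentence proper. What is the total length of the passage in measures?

11 measures

Basic sentence: 2 + 2 + 4 = 8 bars.
8 (basic form) + 1 (cadential extension) + 2 (introduction) = 11.
The elision shares a bar with the next section but does not change this unit's count.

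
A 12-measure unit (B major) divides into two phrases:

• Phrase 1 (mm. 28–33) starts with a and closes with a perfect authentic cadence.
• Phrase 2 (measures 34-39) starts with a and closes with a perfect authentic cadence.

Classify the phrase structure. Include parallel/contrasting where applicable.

Both phrases have the same opening (a) and the same cadence (perfect authentic cadence): the second is a restatement, not a consequent, so this is a repeated phrase rather than a period.

repeated phrase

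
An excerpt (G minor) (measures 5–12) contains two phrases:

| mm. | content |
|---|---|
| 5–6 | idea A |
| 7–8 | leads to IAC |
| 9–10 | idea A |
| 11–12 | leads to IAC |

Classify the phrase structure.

Both phrases have the same opening (A) and the same cadence (imperfect authentic cadence): the second is a restatement, not a consequent, so this is a repeated phrase rather than a period.

repeated phrase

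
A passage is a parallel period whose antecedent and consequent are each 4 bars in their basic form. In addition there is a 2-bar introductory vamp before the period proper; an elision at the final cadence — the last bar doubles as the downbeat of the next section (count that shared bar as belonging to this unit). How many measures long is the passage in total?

10 measures

Basic parallel period: 4 + 4 = 8 bars.
8 (basic form) + 2 (introduction) = 10.
The elision shares a bar with the next section but does not change this unit's count.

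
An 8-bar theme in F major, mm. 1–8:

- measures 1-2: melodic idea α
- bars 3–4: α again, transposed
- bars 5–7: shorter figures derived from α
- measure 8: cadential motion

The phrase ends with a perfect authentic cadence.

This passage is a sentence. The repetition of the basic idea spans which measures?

The presentation of a sentence is the basic idea (measures 1–2) plus its repetition (measures 3–4); the repetition of the basic idea is therefore measures 3-4.

measures 3–4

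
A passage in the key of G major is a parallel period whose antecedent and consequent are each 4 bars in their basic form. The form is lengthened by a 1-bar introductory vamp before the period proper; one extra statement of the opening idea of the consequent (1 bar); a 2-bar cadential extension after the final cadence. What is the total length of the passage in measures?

Basic parallel period: 4 + 4 = 8 bars.
8 (basic form) + 1 (introduction) + 1 (extra statement) + 2 (cadential extension) = 12.

12 measures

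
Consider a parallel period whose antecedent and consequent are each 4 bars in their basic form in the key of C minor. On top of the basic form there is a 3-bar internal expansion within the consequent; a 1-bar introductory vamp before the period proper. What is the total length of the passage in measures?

12 measures

Basic parallel period: 4 + 4 = 8 bars.
8 (basic form) + 3 (internal expansion) + 1 (introduction) = 12.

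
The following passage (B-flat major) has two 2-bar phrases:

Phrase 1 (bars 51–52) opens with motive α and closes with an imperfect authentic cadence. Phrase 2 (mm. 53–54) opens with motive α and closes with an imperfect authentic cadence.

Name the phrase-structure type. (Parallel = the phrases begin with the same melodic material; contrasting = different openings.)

repeated phrase

Both phrases have the same opening (α) and the same cadence (imperfect authentic cadence): the second is a restatement, not a consequent, so this is a repeated phrase rather than a period.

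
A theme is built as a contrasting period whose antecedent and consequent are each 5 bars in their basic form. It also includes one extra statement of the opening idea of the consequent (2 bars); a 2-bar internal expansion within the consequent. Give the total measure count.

Basic contrasting period: 5 + 5 = 10 bars.
10 (basic form) + 2 (extra statement) + 2 (internal expansion) = 14.

14 measures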